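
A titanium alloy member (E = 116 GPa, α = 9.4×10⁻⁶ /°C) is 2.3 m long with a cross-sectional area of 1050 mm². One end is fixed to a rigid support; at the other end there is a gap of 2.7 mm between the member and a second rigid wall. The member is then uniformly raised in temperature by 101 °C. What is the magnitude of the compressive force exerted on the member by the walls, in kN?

P ≈ 0 kN

Unrestrained expansion: δ_free = αΔT L = 9.4×10⁻⁶ × 101 × 2300 = 2.184 mm.
Since δ_free = 2.18 mm is less than the 2.7 mm gap, the member never touches the wall. No axial force develops.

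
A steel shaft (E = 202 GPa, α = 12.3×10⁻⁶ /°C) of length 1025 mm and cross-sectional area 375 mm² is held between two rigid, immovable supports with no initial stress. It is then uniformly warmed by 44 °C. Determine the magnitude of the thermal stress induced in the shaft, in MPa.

σ ≈ 109 MPa (compressive)

With length fixed, the mechanical strain must cancel the thermal strain αΔT = 12.3×10⁻⁶ × 44 = 541.2×10⁻⁶.
Hence σ = E·αΔT = 202×10³ × 541.2×10⁻⁶ = 109.3 MPa, compressive.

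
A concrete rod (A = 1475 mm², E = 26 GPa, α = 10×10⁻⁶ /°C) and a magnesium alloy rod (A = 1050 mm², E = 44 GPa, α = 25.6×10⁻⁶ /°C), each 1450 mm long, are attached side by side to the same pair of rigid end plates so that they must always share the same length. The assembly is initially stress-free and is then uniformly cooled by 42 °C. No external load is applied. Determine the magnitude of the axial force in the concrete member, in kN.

The magnesium alloy has the larger α, so on cooling it would change length more than the concrete if both were free. The rigid plates force a common final length, so the magnesium alloy is put into tension and the concrete into compression, with equal and opposite forces P (no external load).
Equating the net (thermal + elastic) strains gives |α₁ − α₂|·ΔT = P·[1/(A₁E₁) + 1/(A₂E₂)].
|α₁ − α₂|·ΔT = 15.6×10⁻⁶ × 42 = 0.0006552.
1/(A₁E₁) + 1/(A₂E₂) = 1/(1475×26×10³) + 1/(1050×44×10³) = 4.772×10⁻⁸ N⁻¹.
So P = 0.0006552 / 4.772×10⁻⁸ = 13.73 kN.

P ≈ 13.7 kN (compressive in the concrete)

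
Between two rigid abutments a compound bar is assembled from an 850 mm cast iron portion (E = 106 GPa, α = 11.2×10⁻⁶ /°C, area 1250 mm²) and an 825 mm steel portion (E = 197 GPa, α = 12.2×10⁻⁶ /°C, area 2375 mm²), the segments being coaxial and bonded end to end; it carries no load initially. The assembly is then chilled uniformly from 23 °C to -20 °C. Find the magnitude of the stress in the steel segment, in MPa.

If the supports were absent, the total length change would be Σ αᵢΔT Lᵢ = 11.2×10⁻⁶×43×850 + 12.2×10⁻⁶×43×825 = 0.8422 mm.
Since the ends are fixed, an axial force P builds up, equal in every segment, with P · Σ Lᵢ/(AᵢEᵢ) = δ_free.
The series flexibility is Σ Lᵢ/(AᵢEᵢ) = 850/(1250×106×10³) + 825/(2375×197×10³) = 8.178×10⁻⁶ mm/N.
Hence P = δ_free / Σ(L/AE) = 0.8422/8.178×10⁻⁶ = 103 kN (tensile).
σ_{steel} = P / A = 103000 / 2375 = 43.36 MPa.

σ ≈ 43.4 MPa (tensile)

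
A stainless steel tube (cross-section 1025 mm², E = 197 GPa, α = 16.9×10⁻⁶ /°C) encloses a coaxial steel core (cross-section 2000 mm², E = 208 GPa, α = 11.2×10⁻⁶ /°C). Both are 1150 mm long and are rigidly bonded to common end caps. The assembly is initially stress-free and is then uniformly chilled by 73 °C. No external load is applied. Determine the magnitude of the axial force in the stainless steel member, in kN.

The stainless steel has the larger α, so on cooling it would change length more than the steel if both were free. The rigid plates force a common final length, so the stainless steel is put into tension and the steel into compression, with equal and opposite forces P (no external load).
Equating the net (thermal + elastic) strains gives |α₁ − α₂|·ΔT = P·[1/(A₁E₁) + 1/(A₂E₂)].
|α₁ − α₂|·ΔT = 5.7×10⁻⁶ × 73 = 0.0004161.
1/(A₁E₁) + 1/(A₂E₂) = 1/(1025×197×10³) + 1/(2000×208×10³) = 7.356×10⁻⁹ N⁻¹.
P = 0.0004161 / 7.356×10⁻⁹ = 56560 N = 56.56 kN.

P ≈ 56.6 kN (tensile in the stainless steel)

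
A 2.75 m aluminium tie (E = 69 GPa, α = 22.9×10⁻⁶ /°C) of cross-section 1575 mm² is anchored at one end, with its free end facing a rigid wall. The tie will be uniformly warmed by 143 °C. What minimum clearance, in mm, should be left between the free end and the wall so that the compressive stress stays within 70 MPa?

g ≈ 6.22 mm

With no wall the tie would lengthen by αΔT L = 22.9×10⁻⁶ × 143 × 2750 = 9.005 mm.
A stress of 70 MPa corresponds to the wall pushing the tie back by σL/E = 70×2750/(69×10³) = 2.79 mm.
The gap must absorb the remainder: g_min = 9.005 − 2.79 = 6.216 mm.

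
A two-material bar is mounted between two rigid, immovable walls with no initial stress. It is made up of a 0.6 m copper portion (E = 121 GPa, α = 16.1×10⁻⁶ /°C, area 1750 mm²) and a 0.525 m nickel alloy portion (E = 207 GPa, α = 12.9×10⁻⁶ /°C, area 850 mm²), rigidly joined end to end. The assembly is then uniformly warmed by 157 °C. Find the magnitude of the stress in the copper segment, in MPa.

With the walls removed the bar would change length by δ_free = Σ αᵢΔT Lᵢ = 16.1×10⁻⁶×157×600 + 12.9×10⁻⁶×157×525 = 2.58 mm.
The rigid supports impose zero overall length change; the single axial force P common to all segments must satisfy P Σ Lᵢ/(AᵢEᵢ) = δ_free.
The series flexibility is Σ Lᵢ/(AᵢEᵢ) = 600/(1750×121×10³) + 525/(850×207×10³) = 5.817×10⁻⁶ mm/N.
P = 2.58 / 5.817×10⁻⁶ = 443500 N = 443.5 kN, compressive.
σ_{copper} = P / A = 443500 / 1750 = 253.4 MPa.

σ ≈ 253 MPa (compressive)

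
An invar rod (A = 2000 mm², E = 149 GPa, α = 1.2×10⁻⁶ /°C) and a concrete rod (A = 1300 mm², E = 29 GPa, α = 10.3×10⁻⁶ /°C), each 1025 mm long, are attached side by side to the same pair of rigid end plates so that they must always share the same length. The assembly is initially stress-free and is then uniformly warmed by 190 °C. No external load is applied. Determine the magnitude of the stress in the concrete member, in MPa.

The concrete has the larger α, so on heating it would change length more than the invar if both were free. The rigid plates force a common final length, so the concrete is put into compression and the invar into tension, with equal and opposite forces P (no external load).
Setting the final lengths equal and cancelling L: (α₁ − α₂)ΔT = P/(A₁E₁) + P/(A₂E₂).
|α₁ − α₂|·ΔT = 9.1×10⁻⁶ × 190 = 0.001729.
1/(A₁E₁) + 1/(A₂E₂) = 1/(2000×149×10³) + 1/(1300×29×10³) = 2.988×10⁻⁸ N⁻¹.
P = 0.001729 / 2.988×10⁻⁸ = 57860 N = 57.86 kN.
σ_{concrete} = P/A₂ = 57860/1300 = 44.51 MPa, compressive.

σ ≈ 44.5 MPa (compressive)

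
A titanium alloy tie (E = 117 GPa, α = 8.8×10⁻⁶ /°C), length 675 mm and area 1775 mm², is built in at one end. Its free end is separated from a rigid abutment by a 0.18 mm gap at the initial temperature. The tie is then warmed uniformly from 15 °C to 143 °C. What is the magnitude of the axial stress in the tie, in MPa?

σ ≈ 101 MPa (compressive)

Free thermal elongation = αΔT L = 8.8×10⁻⁶ × 128 × 675 = 0.7603 mm.
This exceeds the 0.18 mm gap, so the wall pushes back. The portion of expansion that must be recovered elastically is δ_free − gap = 0.7603 − 0.18 = 0.5803 mm.
That suppressed elongation corresponds to σ = E·Δ/L = 117×10³ × 0.5803/675 = 100.6 MPa.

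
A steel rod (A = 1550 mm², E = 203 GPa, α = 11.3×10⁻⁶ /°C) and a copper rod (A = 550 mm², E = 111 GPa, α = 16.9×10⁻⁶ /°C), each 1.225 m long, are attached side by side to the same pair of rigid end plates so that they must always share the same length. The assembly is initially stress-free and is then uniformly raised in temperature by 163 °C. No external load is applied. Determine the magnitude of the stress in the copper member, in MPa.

σ ≈ 84.9 MPa (compressive)

Equilibrium of a rigid end plate with no external load gives equal and opposite internal forces ±P in the two members. Since α_{copper} > α_{steel}, heating drives the copper into compression and the steel into tension.
Compatibility of the two members (thermal + elastic change equal): (α₁ − α₂)ΔT = P·[1/(A₁E₁) + 1/(A₂E₂)].
|α₁ − α₂|·ΔT = 5.6×10⁻⁶ × 163 = 0.0009128.
1/(A₁E₁) + 1/(A₂E₂) = 1/(1550×203×10³) + 1/(550×111×10³) = 1.956×10⁻⁸ N⁻¹.
P = 0.0009128 / 1.956×10⁻⁸ = 46670 N = 46.67 kN.
σ_{copper} = P/A₂ = 46670/550 = 84.86 MPa, compressive.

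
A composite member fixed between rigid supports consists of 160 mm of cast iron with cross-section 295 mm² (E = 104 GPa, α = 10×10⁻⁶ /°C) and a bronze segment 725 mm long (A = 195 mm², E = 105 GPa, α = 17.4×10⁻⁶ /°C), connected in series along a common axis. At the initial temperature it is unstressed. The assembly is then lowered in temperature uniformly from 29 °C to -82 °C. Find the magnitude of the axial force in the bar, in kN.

Free thermal contraction of the whole bar: Σ αᵢΔT Lᵢ = 10×10⁻⁶×111×160 + 17.4×10⁻⁶×111×725 = 1.578 mm.
The walls prevent any net length change, so an axial force P (same in every segment) develops. Compatibility: P · Σ Lᵢ/(AᵢEᵢ) = δ_free.
Σ Lᵢ/(AᵢEᵢ) = 160/(295×104×10³) + 725/(195×105×10³) = 4.062×10⁻⁵ mm/N.
Hence P = δ_free / Σ(L/AE) = 1.578/4.062×10⁻⁵ = 38.84 kN (tensile).

P ≈ 38.8 kN (tensile)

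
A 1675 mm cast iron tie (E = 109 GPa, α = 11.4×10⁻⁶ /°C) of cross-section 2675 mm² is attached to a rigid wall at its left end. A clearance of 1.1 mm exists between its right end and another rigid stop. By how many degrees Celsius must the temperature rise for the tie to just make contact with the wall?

Contact occurs when the free expansion equals the gap: αΔT L = 1.1 mm.
So ΔT = g/(αL) = 1.1/(11.4×10⁻⁶ × 1675) = 57.61 °C.

ΔT ≈ 57.6 °C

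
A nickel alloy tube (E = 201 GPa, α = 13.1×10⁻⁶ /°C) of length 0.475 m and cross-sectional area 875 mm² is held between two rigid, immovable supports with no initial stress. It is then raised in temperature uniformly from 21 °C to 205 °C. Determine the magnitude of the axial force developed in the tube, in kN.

Full restraint means ε = 0, so the stress is σ = EαΔT = 201×10³ × 13.1×10⁻⁶ × 184 = 484.5 MPa.
Then P = σA = 484.5 × 875 mm² = 423.9 kN, compressive.

P ≈ 424 kN (compressive)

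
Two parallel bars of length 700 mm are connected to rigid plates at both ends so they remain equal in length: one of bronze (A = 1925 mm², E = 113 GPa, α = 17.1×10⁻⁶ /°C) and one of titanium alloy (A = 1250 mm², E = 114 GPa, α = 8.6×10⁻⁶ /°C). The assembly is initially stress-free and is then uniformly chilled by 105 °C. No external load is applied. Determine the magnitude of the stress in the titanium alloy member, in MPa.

The bronze has the larger α, so on cooling it would change length more than the titanium alloy if both were free. The rigid plates force a common final length, so the bronze is put into tension and the titanium alloy into compression, with equal and opposite forces P (no external load).
Setting the final lengths equal and cancelling L: (α₁ − α₂)ΔT = P/(A₁E₁) + P/(A₂E₂).
|α₁ − α₂|·ΔT = 8.5×10⁻⁶ × 105 = 0.0008925.
1/(A₁E₁) + 1/(A₂E₂) = 1/(1925×113×10³) + 1/(1250×114×10³) = 1.161×10⁻⁸ N⁻¹.
So P = 0.0008925 / 1.161×10⁻⁸ = 76.84 kN.
σ_{titanium alloy} = P/A₂ = 76840/1250 = 61.47 MPa, compressive.

σ ≈ 61.5 MPa (compressive)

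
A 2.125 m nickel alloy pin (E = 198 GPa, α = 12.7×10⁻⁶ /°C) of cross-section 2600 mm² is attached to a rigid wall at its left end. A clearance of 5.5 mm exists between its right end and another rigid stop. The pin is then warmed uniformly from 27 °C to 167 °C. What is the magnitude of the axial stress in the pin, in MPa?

σ ≈ 0 MPa

Free thermal elongation = αΔT L = 12.7×10⁻⁶ × 140 × 2125 = 3.778 mm.
This is smaller than the 5.5 mm clearance, so the pin expands freely without reaching the stop — the stress is zero.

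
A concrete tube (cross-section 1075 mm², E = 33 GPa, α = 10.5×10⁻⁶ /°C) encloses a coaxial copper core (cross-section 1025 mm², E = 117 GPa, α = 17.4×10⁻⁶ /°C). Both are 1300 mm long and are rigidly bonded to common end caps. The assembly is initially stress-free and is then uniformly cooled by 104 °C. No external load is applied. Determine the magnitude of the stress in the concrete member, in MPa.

σ ≈ 18.3 MPa (compressive)

Equilibrium of a rigid end plate with no external load gives equal and opposite internal forces ±P in the two members. Since α_{copper} > α_{concrete}, cooling drives the copper into tension and the concrete into compression.
Compatibility of the two members (thermal + elastic change equal): (α₁ − α₂)ΔT = P·[1/(A₁E₁) + 1/(A₂E₂)].
|α₁ − α₂|·ΔT = 6.9×10⁻⁶ × 104 = 0.0007176.
1/(A₁E₁) + 1/(A₂E₂) = 1/(1075×33×10³) + 1/(1025×117×10³) = 3.653×10⁻⁸ N⁻¹.
P = 0.0007176 / 3.653×10⁻⁸ = 19650 N = 19.65 kN.
σ_{concrete} = P/A₁ = 19650/1075 = 18.27 MPa, compressive.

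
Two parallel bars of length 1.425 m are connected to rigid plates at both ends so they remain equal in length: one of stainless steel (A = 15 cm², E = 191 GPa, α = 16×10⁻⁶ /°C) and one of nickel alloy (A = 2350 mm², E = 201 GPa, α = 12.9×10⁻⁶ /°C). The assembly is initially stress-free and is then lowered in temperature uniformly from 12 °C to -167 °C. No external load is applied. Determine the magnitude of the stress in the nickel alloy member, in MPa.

σ ≈ 42.1 MPa (compressive)

Both members must finish at the same length. With the larger α, the stainless steel tends to over-contract; the plates restrain it, putting the stainless steel in tension and the nickel alloy in compression. With no external load the two internal forces are equal and opposite, magnitude P.
Compatibility of the two members (thermal + elastic change equal): (α₁ − α₂)ΔT = P·[1/(A₁E₁) + 1/(A₂E₂)].
|α₁ − α₂|·ΔT = 3.1×10⁻⁶ × 179 = 0.0005549.
1/(A₁E₁) + 1/(A₂E₂) = 1/(1500×191×10³) + 1/(2350×201×10³) = 5.607×10⁻⁹ N⁻¹.
P = 0.0005549 / 5.607×10⁻⁹ = 98960 N = 98.96 kN.
σ_{nickel alloy} = P/A₂ = 98960/2350 = 42.11 MPa, compressive.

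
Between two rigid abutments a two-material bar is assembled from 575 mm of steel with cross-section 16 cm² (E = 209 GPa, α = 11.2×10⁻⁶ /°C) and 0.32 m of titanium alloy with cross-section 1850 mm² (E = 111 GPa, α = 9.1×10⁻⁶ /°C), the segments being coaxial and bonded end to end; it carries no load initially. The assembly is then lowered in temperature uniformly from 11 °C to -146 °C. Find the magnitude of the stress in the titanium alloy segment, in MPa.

σ ≈ 242 MPa (tensile)

With the walls removed the bar would change length by δ_free = Σ αᵢΔT Lᵢ = 11.2×10⁻⁶×157×575 + 9.1×10⁻⁶×157×320 = 1.468 mm.
Since the ends are fixed, an axial force P builds up, equal in every segment, with P · Σ Lᵢ/(AᵢEᵢ) = δ_free.
The series flexibility is Σ Lᵢ/(AᵢEᵢ) = 575/(1600×209×10³) + 320/(1850×111×10³) = 3.278×10⁻⁶ mm/N.
So P = 1.468 / 3.278×10⁻⁶ = 447.9 kN, tensile.
σ_{titanium alloy} = P / A = 447900 / 1850 = 242.1 MPa.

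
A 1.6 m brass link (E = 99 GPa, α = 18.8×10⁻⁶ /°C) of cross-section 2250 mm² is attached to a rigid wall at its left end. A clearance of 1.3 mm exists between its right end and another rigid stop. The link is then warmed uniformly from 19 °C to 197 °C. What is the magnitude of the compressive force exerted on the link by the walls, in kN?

P ≈ 564 kN

If the wall were absent the link would grow by αΔT L = 18.8×10⁻⁶ × 178 × 1600 = 5.354 mm.
The gap closes (δ_free > 1.3 mm) and the wall then resists a further 5.354 − 1.3 = 4.054 mm of expansion.
So σ = E(δ_free − g)/L = 99×10³ × 4.054/1600 = 250.9 MPa.
P = σA = 250.9 × 2250 = 564.4 kN.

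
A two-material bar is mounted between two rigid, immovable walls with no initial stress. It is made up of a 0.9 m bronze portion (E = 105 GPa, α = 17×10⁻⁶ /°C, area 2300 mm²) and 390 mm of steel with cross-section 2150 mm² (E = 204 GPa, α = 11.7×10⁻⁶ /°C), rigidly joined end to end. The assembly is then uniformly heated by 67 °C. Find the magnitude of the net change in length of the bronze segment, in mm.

Free thermal expansion of the whole bar: Σ αᵢΔT Lᵢ = 17×10⁻⁶×67×900 + 11.7×10⁻⁶×67×390 = 1.331 mm.
The rigid supports impose zero overall length change; the single axial force P common to all segments must satisfy P Σ Lᵢ/(AᵢEᵢ) = δ_free.
Σ Lᵢ/(AᵢEᵢ) = 900/(2300×105×10³) + 390/(2150×204×10³) = 4.616×10⁻⁶ mm/N.
P = 1.331 / 4.616×10⁻⁶ = 288300 N = 288.3 kN, compressive.
For the bronze segment, free thermal change = 17×10⁻⁶×67×900 = 1.025 mm and elastic change from P = 288300×900/(2300×105×10³) = 1.074 mm; these oppose, so the net change is 0.0494 mm (segment shortens).

|ΔL| ≈ 0.0494 mm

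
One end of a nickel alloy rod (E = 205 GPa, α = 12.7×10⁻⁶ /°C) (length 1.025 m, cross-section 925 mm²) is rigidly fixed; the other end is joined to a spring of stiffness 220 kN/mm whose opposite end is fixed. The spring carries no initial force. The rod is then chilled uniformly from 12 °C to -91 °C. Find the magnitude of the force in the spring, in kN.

The unrestrained thermal change is αΔT L = 12.7×10⁻⁶ × 103 × 1025 = 1.341 mm.
With a force P in the spring, the elastic change of the rod is PL/(AE) and that of the spring is P/k; compatibility requires their sum to equal δ_free.
P [ L/(AE) + 1/k ] = δ_free → P [ 1025/(925×205×10³) + 1/(220×10³) ] = 1.341.
P = 1.341 / 9.951×10⁻⁶ = 134700 N.

P ≈ 135 kN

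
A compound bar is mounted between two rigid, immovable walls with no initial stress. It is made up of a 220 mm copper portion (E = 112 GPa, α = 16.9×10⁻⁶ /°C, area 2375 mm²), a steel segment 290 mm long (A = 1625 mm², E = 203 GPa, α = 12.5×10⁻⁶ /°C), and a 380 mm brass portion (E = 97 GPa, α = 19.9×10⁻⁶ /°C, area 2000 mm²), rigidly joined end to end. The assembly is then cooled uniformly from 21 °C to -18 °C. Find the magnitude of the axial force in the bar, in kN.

P ≈ 159 kN (tensile)

Free thermal contraction of the whole bar: Σ αᵢΔT Lᵢ = 16.9×10⁻⁶×39×220 + 12.5×10⁻⁶×39×290 + 19.9×10⁻⁶×39×380 = 0.5813 mm.
The rigid supports impose zero overall length change; the single axial force P common to all segments must satisfy P Σ Lᵢ/(AᵢEᵢ) = δ_free.
Σ Lᵢ/(AᵢEᵢ) = 220/(2375×112×10³) + 290/(1625×203×10³) + 380/(2000×97×10³) = 3.665×10⁻⁶ mm/N.
Hence P = δ_free / Σ(L/AE) = 0.5813/3.665×10⁻⁶ = 158.6 kN (tensile).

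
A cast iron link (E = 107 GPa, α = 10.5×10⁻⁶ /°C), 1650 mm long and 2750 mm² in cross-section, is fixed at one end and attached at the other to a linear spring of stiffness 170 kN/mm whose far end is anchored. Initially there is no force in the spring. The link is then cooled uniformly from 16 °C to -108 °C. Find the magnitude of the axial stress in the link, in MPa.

The unrestrained thermal change is αΔT L = 10.5×10⁻⁶ × 124 × 1650 = 2.148 mm.
Let P be the tensile force in the spring. The link extends elastically by PL/(AE) and the spring stretches by P/k; together these equal δ_free.
P [ L/(AE) + 1/k ] = δ_free → P [ 1650/(2750×107×10³) + 1/(170×10³) ] = 2.148.
P = 2.148 / 1.149×10⁻⁵ = 187000 N.
σ = P/A = 187000/2750 = 67.99 MPa.

σ ≈ 68 MPa (tensile)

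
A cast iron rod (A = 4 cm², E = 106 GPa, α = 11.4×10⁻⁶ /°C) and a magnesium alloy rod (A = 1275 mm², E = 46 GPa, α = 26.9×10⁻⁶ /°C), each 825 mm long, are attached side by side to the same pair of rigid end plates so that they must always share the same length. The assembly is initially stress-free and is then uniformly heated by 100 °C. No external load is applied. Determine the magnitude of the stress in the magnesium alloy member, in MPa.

σ ≈ 29.9 MPa (compressive)

The magnesium alloy has the larger α, so on heating it would change length more than the cast iron if both were free. The rigid plates force a common final length, so the magnesium alloy is put into compression and the cast iron into tension, with equal and opposite forces P (no external load).
Equating the net (thermal + elastic) strains gives |α₁ − α₂|·ΔT = P·[1/(A₁E₁) + 1/(A₂E₂)].
|α₁ − α₂|·ΔT = 15.5×10⁻⁶ × 100 = 0.00155.
1/(A₁E₁) + 1/(A₂E₂) = 1/(400×106×10³) + 1/(1275×46×10³) = 4.064×10⁻⁸ N⁻¹.
P = 0.00155 / 4.064×10⁻⁸ = 38140 N = 38.14 kN.
σ_{magnesium alloy} = P/A₂ = 38140/1275 = 29.92 MPa, compressive.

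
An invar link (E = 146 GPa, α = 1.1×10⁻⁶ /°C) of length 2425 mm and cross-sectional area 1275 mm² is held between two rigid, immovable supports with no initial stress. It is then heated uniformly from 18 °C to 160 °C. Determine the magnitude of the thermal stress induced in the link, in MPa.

With length fixed, the mechanical strain must cancel the thermal strain αΔT = 1.1×10⁻⁶ × 142 = 156.2×10⁻⁶.
σ = EαΔT = 146×10³ × 1.1×10⁻⁶ × 142 = 22.81 MPa (compressive; the link is trying to expand).

σ ≈ 22.8 MPa (compressive)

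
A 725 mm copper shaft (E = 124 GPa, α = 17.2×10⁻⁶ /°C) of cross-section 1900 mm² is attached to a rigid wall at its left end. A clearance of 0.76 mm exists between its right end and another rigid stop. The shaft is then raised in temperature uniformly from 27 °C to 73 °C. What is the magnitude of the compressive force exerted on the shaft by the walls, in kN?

P ≈ 0 kN

If the wall were absent the shaft would grow by αΔT L = 17.2×10⁻⁶ × 46 × 725 = 0.5736 mm.
Since δ_free = 0.574 mm is less than the 0.76 mm gap, the shaft never touches the wall. No axial force develops.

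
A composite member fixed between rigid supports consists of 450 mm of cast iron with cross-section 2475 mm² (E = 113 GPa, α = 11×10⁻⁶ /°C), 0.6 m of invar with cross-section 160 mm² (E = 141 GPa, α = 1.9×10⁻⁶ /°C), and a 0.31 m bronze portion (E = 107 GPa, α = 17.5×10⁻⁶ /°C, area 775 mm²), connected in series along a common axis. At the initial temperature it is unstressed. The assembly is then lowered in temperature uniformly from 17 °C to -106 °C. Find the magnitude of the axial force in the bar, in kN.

If the supports were absent, the total length change would be Σ αᵢΔT Lᵢ = 11×10⁻⁶×123×450 + 1.9×10⁻⁶×123×600 + 17.5×10⁻⁶×123×310 = 1.416 mm.
The walls prevent any net length change, so an axial force P (same in every segment) develops. Compatibility: P · Σ Lᵢ/(AᵢEᵢ) = δ_free.
The series flexibility is Σ Lᵢ/(AᵢEᵢ) = 450/(2475×113×10³) + 600/(160×141×10³) + 310/(775×107×10³) = 3.194×10⁻⁵ mm/N.
P = 1.416 / 3.194×10⁻⁵ = 44340 N = 44.34 kN, tensile.

P ≈ 44.3 kN (tensile)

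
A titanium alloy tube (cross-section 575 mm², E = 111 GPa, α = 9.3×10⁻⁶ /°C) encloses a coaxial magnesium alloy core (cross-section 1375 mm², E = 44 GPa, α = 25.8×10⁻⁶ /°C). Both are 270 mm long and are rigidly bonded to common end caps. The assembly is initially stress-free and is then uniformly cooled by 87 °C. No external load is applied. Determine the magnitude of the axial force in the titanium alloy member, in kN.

Both members must finish at the same length. With the larger α, the magnesium alloy tends to over-contract; the plates restrain it, putting the magnesium alloy in tension and the titanium alloy in compression. With no external load the two internal forces are equal and opposite, magnitude P.
Compatibility of the two members (thermal + elastic change equal): (α₁ − α₂)ΔT = P·[1/(A₁E₁) + 1/(A₂E₂)].
|α₁ − α₂|·ΔT = 16.5×10⁻⁶ × 87 = 0.001435.
1/(A₁E₁) + 1/(A₂E₂) = 1/(575×111×10³) + 1/(1375×44×10³) = 3.22×10⁻⁸ N⁻¹.
So P = 0.001435 / 3.22×10⁻⁸ = 44.59 kN.

P ≈ 44.6 kN (compressive in the titanium alloy)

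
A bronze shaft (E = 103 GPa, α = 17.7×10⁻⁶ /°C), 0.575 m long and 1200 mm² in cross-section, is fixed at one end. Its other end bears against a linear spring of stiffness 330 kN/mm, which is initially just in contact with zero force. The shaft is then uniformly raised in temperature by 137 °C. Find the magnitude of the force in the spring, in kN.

Free thermal expansion: δ_free = αΔT L = 17.7×10⁻⁶ × 137 × 575 = 1.394 mm.
With a force P in the spring, the elastic change of the shaft is PL/(AE) and that of the spring is P/k; compatibility requires their sum to equal δ_free.
So P = δ_free / [L/(AE) + 1/k] = 1.394 / [ 575/(1200×103×10³) + 1/(330×10³) ].
P = 1.394 / 7.682×10⁻⁶ = 181500 N.

P ≈ 181 kN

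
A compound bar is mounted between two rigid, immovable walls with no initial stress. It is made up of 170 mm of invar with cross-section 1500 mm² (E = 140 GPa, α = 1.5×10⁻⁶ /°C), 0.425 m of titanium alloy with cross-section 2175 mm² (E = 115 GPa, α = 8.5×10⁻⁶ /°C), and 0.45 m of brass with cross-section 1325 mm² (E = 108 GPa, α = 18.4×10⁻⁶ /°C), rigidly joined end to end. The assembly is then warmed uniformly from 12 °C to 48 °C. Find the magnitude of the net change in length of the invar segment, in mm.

With the walls removed the bar would change length by δ_free = Σ αᵢΔT Lᵢ = 1.5×10⁻⁶×36×170 + 8.5×10⁻⁶×36×425 + 18.4×10⁻⁶×36×450 = 0.4373 mm.
Since the ends are fixed, an axial force P builds up, equal in every segment, with P · Σ Lᵢ/(AᵢEᵢ) = δ_free.
Σ Lᵢ/(AᵢEᵢ) = 170/(1500×140×10³) + 425/(2175×115×10³) + 450/(1325×108×10³) = 5.653×10⁻⁶ mm/N.
P = 0.4373 / 5.653×10⁻⁶ = 77350 N = 77.35 kN, compressive.
For the invar segment, free thermal change = 1.5×10⁻⁶×36×170 = 0.00918 mm and elastic change from P = 77350×170/(1500×140×10³) = 0.06262 mm; these oppose, so the net change is 0.0534 mm (segment shortens).

|ΔL| ≈ 0.0534 mm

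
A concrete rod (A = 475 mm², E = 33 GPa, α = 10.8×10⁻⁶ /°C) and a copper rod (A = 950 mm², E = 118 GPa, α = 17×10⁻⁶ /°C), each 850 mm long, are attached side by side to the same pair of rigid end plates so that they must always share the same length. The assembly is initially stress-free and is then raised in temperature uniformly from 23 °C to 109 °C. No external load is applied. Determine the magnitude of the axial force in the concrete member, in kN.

Equilibrium of a rigid end plate with no external load gives equal and opposite internal forces ±P in the two members. Since α_{copper} > α_{concrete}, heating drives the copper into compression and the concrete into tension.
Compatibility of the two members (thermal + elastic change equal): (α₁ − α₂)ΔT = P·[1/(A₁E₁) + 1/(A₂E₂)].
|α₁ − α₂|·ΔT = 6.2×10⁻⁶ × 86 = 0.0005332.
1/(A₁E₁) + 1/(A₂E₂) = 1/(475×33×10³) + 1/(950×118×10³) = 7.272×10⁻⁸ N⁻¹.
P = 0.0005332 / 7.272×10⁻⁸ = 7333 N = 7.333 kN.

P ≈ 7.33 kN (tensile in the concrete)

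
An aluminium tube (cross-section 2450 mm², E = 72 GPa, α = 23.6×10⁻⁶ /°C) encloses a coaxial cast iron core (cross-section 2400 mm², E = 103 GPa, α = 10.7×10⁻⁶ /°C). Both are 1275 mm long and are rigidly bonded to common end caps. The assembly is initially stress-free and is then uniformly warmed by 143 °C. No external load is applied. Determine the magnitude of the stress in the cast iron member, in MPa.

σ ≈ 79.1 MPa (tensile)

The aluminium has the larger α, so on heating it would change length more than the cast iron if both were free. The rigid plates force a common final length, so the aluminium is put into compression and the cast iron into tension, with equal and opposite forces P (no external load).
Setting the final lengths equal and cancelling L: (α₁ − α₂)ΔT = P/(A₁E₁) + P/(A₂E₂).
|α₁ − α₂|·ΔT = 12.9×10⁻⁶ × 143 = 0.001845.
1/(A₁E₁) + 1/(A₂E₂) = 1/(2450×72×10³) + 1/(2400×103×10³) = 9.714×10⁻⁹ N⁻¹.
So P = 0.001845 / 9.714×10⁻⁹ = 189.9 kN.
σ_{cast iron} = P/A₂ = 189900/2400 = 79.12 MPa, tensile.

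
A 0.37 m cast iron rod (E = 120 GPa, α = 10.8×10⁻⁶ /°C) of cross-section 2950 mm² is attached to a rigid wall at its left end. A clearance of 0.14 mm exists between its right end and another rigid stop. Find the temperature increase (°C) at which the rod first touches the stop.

ΔT ≈ 35 °C

Contact occurs when the free expansion equals the gap: αΔT L = 0.14 mm.
So ΔT = g/(αL) = 0.14/(10.8×10⁻⁶ × 370) = 35.04 °C.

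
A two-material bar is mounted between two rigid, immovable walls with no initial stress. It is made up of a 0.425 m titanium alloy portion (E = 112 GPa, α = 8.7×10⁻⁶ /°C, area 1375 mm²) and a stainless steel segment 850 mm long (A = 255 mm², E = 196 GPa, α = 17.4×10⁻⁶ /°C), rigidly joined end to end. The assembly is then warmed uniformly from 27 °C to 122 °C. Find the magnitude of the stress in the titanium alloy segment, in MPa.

σ ≈ 64.6 MPa (compressive)

With the walls removed the bar would change length by δ_free = Σ αᵢΔT Lᵢ = 8.7×10⁻⁶×95×425 + 17.4×10⁻⁶×95×850 = 1.756 mm.
Since the ends are fixed, an axial force P builds up, equal in every segment, with P · Σ Lᵢ/(AᵢEᵢ) = δ_free.
The series flexibility is Σ Lᵢ/(AᵢEᵢ) = 425/(1375×112×10³) + 850/(255×196×10³) = 1.977×10⁻⁵ mm/N.
Hence P = δ_free / Σ(L/AE) = 1.756/1.977×10⁻⁵ = 88.85 kN (compressive).
σ_{titanium alloy} = P / A = 88850 / 1375 = 64.62 MPa.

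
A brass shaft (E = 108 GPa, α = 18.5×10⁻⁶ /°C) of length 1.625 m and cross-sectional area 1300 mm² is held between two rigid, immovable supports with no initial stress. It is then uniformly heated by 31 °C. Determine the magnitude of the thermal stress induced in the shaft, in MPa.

The supports are rigid, so the total axial strain is zero. The restrained thermal strain is ε = αΔT = 18.5×10⁻⁶ × 31 = 573.5×10⁻⁶.
σ = EαΔT = 108×10³ × 18.5×10⁻⁶ × 31 = 61.94 MPa (compressive; the shaft is trying to expand).

σ ≈ 61.9 MPa (compressive)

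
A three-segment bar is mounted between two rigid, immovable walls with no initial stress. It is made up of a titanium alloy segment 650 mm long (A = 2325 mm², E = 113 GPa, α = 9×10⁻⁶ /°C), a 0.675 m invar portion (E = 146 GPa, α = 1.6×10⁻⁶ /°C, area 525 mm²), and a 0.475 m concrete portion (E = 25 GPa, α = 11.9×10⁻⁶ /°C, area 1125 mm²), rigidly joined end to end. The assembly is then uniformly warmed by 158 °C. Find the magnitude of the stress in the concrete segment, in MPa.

If the supports were absent, the total length change would be Σ αᵢΔT Lᵢ = 9×10⁻⁶×158×650 + 1.6×10⁻⁶×158×675 + 11.9×10⁻⁶×158×475 = 1.988 mm.
The rigid supports impose zero overall length change; the single axial force P common to all segments must satisfy P Σ Lᵢ/(AᵢEᵢ) = δ_free.
The series flexibility is Σ Lᵢ/(AᵢEᵢ) = 650/(2325×113×10³) + 675/(525×146×10³) + 475/(1125×25×10³) = 2.817×10⁻⁵ mm/N.
So P = 1.988 / 2.817×10⁻⁵ = 70.57 kN, compressive.
σ_{concrete} = P / A = 70570 / 1125 = 62.73 MPa.

σ ≈ 62.7 MPa (compressive)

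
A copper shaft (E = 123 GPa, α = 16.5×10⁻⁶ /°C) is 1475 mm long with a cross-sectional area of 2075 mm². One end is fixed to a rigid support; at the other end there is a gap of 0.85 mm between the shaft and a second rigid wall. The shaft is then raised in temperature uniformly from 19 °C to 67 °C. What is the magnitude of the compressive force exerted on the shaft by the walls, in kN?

Unrestrained expansion: δ_free = αΔT L = 16.5×10⁻⁶ × 48 × 1475 = 1.168 mm.
After closing the 0.85 mm clearance, 1.168 − 0.85 = 0.3182 mm of expansion remains to be suppressed by the wall.
That suppressed elongation corresponds to σ = E·Δ/L = 123×10³ × 0.3182/1475 = 26.53 MPa.
P = σA = 26.53 × 2075 = 55.06 kN.

P ≈ 55.1 kN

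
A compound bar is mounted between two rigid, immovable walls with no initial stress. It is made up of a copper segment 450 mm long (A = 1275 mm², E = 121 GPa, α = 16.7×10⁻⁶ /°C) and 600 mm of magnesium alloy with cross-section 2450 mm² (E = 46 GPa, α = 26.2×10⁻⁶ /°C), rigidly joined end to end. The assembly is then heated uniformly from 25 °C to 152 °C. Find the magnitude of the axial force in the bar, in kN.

Free thermal expansion of the whole bar: Σ αᵢΔT Lᵢ = 16.7×10⁻⁶×127×450 + 26.2×10⁻⁶×127×600 = 2.951 mm.
Since the ends are fixed, an axial force P builds up, equal in every segment, with P · Σ Lᵢ/(AᵢEᵢ) = δ_free.
Σ Lᵢ/(AᵢEᵢ) = 450/(1275×121×10³) + 600/(2450×46×10³) = 8.241×10⁻⁶ mm/N.
So P = 2.951 / 8.241×10⁻⁶ = 358.1 kN, compressive.

P ≈ 358 kN (compressive)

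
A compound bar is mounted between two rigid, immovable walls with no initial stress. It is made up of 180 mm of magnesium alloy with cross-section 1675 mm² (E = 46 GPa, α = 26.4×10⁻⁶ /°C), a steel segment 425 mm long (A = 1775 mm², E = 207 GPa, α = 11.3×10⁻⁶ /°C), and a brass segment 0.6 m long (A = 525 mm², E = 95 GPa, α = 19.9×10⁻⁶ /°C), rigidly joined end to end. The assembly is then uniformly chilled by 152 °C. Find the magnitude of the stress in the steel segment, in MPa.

σ ≈ 119 MPa (tensile)

If the supports were absent, the total length change would be Σ αᵢΔT Lᵢ = 26.4×10⁻⁶×152×180 + 11.3×10⁻⁶×152×425 + 19.9×10⁻⁶×152×600 = 3.267 mm.
The walls prevent any net length change, so an axial force P (same in every segment) develops. Compatibility: P · Σ Lᵢ/(AᵢEᵢ) = δ_free.
The series flexibility is Σ Lᵢ/(AᵢEᵢ) = 180/(1675×46×10³) + 425/(1775×207×10³) + 600/(525×95×10³) = 1.552×10⁻⁵ mm/N.
Hence P = δ_free / Σ(L/AE) = 3.267/1.552×10⁻⁵ = 210.5 kN (tensile).
σ_{steel} = P / A = 210500 / 1775 = 118.6 MPa.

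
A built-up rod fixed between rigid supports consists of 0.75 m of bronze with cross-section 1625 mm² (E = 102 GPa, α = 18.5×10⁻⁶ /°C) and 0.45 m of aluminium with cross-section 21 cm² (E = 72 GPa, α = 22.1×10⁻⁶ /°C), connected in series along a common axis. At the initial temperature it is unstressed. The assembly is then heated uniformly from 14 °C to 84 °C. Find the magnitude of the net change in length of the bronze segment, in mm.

|ΔL| ≈ 0.0346 mm

With the walls removed the bar would change length by δ_free = Σ αᵢΔT Lᵢ = 18.5×10⁻⁶×70×750 + 22.1×10⁻⁶×70×450 = 1.667 mm.
The rigid supports impose zero overall length change; the single axial force P common to all segments must satisfy P Σ Lᵢ/(AᵢEᵢ) = δ_free.
The series flexibility is Σ Lᵢ/(AᵢEᵢ) = 750/(1625×102×10³) + 450/(2100×72×10³) = 7.501×10⁻⁶ mm/N.
So P = 1.667 / 7.501×10⁻⁶ = 222.3 kN, compressive.
For the bronze segment, free thermal change = 18.5×10⁻⁶×70×750 = 0.9712 mm and elastic change from P = 222300×750/(1625×102×10³) = 1.006 mm; these oppose, so the net change is 0.0346 mm (segment shortens).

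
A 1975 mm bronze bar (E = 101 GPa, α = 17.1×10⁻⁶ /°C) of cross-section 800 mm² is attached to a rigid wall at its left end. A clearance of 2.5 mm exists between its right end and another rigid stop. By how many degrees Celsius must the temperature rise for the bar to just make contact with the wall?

ΔT ≈ 74 °C

The gap closes when αΔT L = 2.5 mm, since the bar is still unstressed at that instant.
So ΔT = g/(αL) = 2.5/(17.1×10⁻⁶ × 1975) = 74.02 °C.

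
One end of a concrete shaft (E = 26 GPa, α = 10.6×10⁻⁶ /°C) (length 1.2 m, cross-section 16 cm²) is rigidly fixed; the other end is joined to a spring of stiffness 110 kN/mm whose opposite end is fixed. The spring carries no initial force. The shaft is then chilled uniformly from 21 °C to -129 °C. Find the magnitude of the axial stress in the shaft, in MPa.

Free thermal contraction: δ_free = αΔT L = 10.6×10⁻⁶ × 150 × 1200 = 1.908 mm.
With a force P in the spring, the elastic change of the shaft is PL/(AE) and that of the spring is P/k; compatibility requires their sum to equal δ_free.
So P = δ_free / [L/(AE) + 1/k] = 1.908 / [ 1200/(1600×26×10³) + 1/(110×10³) ].
P = 1.908 / 3.794×10⁻⁵ = 50290 N.
σ = P/A = 50290/1600 = 31.43 MPa.

σ ≈ 31.4 MPa (tensile)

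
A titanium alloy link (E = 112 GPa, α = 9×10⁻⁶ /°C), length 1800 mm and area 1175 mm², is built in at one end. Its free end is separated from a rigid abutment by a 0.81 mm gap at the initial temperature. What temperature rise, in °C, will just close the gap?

Contact occurs when the free expansion equals the gap: αΔT L = 0.81 mm.
So ΔT = g/(αL) = 0.81/(9×10⁻⁶ × 1800) = 50 °C.

ΔT ≈ 50 °C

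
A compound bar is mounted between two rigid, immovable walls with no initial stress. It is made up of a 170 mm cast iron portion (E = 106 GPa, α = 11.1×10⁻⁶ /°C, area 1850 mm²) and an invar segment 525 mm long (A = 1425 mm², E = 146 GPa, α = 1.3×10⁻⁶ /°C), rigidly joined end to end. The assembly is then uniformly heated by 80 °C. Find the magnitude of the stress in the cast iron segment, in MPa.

Free thermal expansion of the whole bar: Σ αᵢΔT Lᵢ = 11.1×10⁻⁶×80×170 + 1.3×10⁻⁶×80×525 = 0.2056 mm.
Since the ends are fixed, an axial force P builds up, equal in every segment, with P · Σ Lᵢ/(AᵢEᵢ) = δ_free.
Σ Lᵢ/(AᵢEᵢ) = 170/(1850×106×10³) + 525/(1425×146×10³) = 3.39×10⁻⁶ mm/N.
Hence P = δ_free / Σ(L/AE) = 0.2056/3.39×10⁻⁶ = 60.63 kN (compressive).
σ_{cast iron} = P / A = 60630 / 1850 = 32.77 MPa.

σ ≈ 32.8 MPa (compressive)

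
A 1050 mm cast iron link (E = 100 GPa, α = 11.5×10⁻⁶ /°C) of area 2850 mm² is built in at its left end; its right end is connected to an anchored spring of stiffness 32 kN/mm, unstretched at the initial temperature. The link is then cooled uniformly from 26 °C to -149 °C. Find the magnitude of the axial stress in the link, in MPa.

σ ≈ 21.2 MPa (tensile)

Free thermal contraction: δ_free = αΔT L = 11.5×10⁻⁶ × 175 × 1050 = 2.113 mm.
With a force P in the spring, the elastic change of the link is PL/(AE) and that of the spring is P/k; compatibility requires their sum to equal δ_free.
P [ L/(AE) + 1/k ] = δ_free → P [ 1050/(2850×100×10³) + 1/(32×10³) ] = 2.113.
P = 2.113 / 3.493×10⁻⁵ = 60490 N.
σ = P/A = 60490/2850 = 21.22 MPa.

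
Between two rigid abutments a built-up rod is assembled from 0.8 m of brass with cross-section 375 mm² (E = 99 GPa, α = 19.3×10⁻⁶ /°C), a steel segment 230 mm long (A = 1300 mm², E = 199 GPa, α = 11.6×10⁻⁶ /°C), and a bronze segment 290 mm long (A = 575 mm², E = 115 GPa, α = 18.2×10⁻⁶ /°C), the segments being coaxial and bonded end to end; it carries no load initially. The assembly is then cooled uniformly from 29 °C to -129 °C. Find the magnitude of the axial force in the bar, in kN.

P ≈ 138 kN (tensile)

With the walls removed the bar would change length by δ_free = Σ αᵢΔT Lᵢ = 19.3×10⁻⁶×158×800 + 11.6×10⁻⁶×158×230 + 18.2×10⁻⁶×158×290 = 3.695 mm.
The walls prevent any net length change, so an axial force P (same in every segment) develops. Compatibility: P · Σ Lᵢ/(AᵢEᵢ) = δ_free.
Σ Lᵢ/(AᵢEᵢ) = 800/(375×99×10³) + 230/(1300×199×10³) + 290/(575×115×10³) = 2.682×10⁻⁵ mm/N.
Hence P = δ_free / Σ(L/AE) = 3.695/2.682×10⁻⁵ = 137.8 kN (tensile).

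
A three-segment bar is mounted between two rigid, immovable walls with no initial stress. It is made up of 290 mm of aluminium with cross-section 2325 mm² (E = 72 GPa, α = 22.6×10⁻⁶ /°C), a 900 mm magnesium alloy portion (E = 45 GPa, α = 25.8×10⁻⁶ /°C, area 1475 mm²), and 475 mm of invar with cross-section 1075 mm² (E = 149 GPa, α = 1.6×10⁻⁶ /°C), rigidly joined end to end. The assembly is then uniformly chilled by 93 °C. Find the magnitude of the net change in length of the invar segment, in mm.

|ΔL| ≈ 0.391 mm

If the supports were absent, the total length change would be Σ αᵢΔT Lᵢ = 22.6×10⁻⁶×93×290 + 25.8×10⁻⁶×93×900 + 1.6×10⁻⁶×93×475 = 2.84 mm.
Since the ends are fixed, an axial force P builds up, equal in every segment, with P · Σ Lᵢ/(AᵢEᵢ) = δ_free.
Σ Lᵢ/(AᵢEᵢ) = 290/(2325×72×10³) + 900/(1475×45×10³) + 475/(1075×149×10³) = 1.826×10⁻⁵ mm/N.
So P = 2.84 / 1.826×10⁻⁵ = 155.5 kN, tensile.
For the invar segment, free thermal change = 1.6×10⁻⁶×93×475 = 0.07068 mm and elastic change from P = 155500×475/(1075×149×10³) = 0.4612 mm; these oppose, so the net change is 0.391 mm (segment lengthens).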